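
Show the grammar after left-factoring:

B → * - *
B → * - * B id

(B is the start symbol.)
Left-factoring transforms A → αβ₁ | αβ₂ into A → αA' and A' → β₁ | β₂
(α is the longest common prefix among the alternatives). Repeat until
no nonterminal has two alternatives with a common prefix.

Round 1: B has alternatives sharing prefix '* - *'. Introduce B': B → * - * B'
  Add: B' → ε
  Add: B' → B id

No remaining common prefixes — done.

Resulting grammar:
B → * - * B'
B' → ε
B' → B id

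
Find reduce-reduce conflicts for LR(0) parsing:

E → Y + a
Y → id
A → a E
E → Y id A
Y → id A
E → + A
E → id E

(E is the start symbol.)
Augment with E' → E and build the canonical LR(0) collection (I0 = CLOSURE({[E' → . E]}), then GOTO on every symbol after a dot until no new states appear). It has 14 states:
  I0: { [E → . + A], [E → . Y + a], [E → . Y id A], [E → . id E], [E' → . E], [Y → . id A], [Y → . id] }  — shift
  I1: { [A → . a E], [E → + . A] }  — shift
  I2: { [E' → E .] }  — accept
  I3: { [E → Y . + a], [E → Y . id A] }  — shift
  I4: { [A → . a E], [E → . + A], [E → . Y + a], [E → . Y id A], [E → . id E], [E → id . E], [Y → . id A], [Y → . id], [Y → id . A], [Y → id .] }  — shift, reduce
  I5: { [Y → id A .] }  — reduce
  I6: { [E → id E .] }  — reduce
  I7: { [A → a . E], [E → . + A], [E → . Y + a], [E → . Y id A], [E → . id E], [Y → . id A], [Y → . id] }  — shift
  I8: { [A → a E .] }  — reduce
  I9: { [E → Y + . a] }  — shift
  I10: { [A → . a E], [E → Y id . A] }  — shift
  I11: { [E → Y id A .] }  — reduce
  I12: { [E → Y + a .] }  — reduce
  I13: { [E → + A .] }  — reduce

No state contains more than one complete item.

Answer: No reduce-reduce conflicts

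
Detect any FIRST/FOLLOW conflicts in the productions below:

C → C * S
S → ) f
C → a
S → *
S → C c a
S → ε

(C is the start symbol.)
Yes. S → '*' with FOLLOW(S) on { '*' }

A FIRST/FOLLOW conflict occurs when a non-terminal N has a nullable alternative N → β (β ⇒* ε) and another alternative N → α with FIRST(α) ∩ FOLLOW(N) ≠ ∅: on such a lookahead the parser cannot decide between expanding α and letting N vanish via β.

Nullable non-terminals: S.
FIRST sets used below: FIRST(C) = { 'a' }

S: nullable alternative(s) S → ε; FOLLOW(S) = { $, '*', 'c' }
  S → ) f: FIRST \ {ε} = { ')' } — disjoint from FOLLOW(S)
  S → *: FIRST \ {ε} = { '*' } — overlaps FOLLOW(S) on { '*' }: CONFLICT
  S → C c a: FIRST \ {ε} = { 'a' } — disjoint from FOLLOW(S)
  S → ε: FIRST \ {ε} = { } — this is the only nullable alternative, skip

C has no nullable alternative, so no FIRST/FOLLOW check is needed there.

So the grammar has 1 FIRST/FOLLOW conflict (marked CONFLICT above).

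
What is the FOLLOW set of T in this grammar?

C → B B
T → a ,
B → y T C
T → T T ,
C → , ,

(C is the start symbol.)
To compute FOLLOW(T), find every occurrence of T on a right-hand side N → α T β: add FIRST(β) \ {ε}, and if β is empty or nullable also add FOLLOW(N). Iterate to a fixed point.

In B → y T C: T is followed by C, add FIRST(C) \ {ε} = { ',', 'y' }
In T → T T ,: T is followed by T ',', add FIRST(T ',') \ {ε} = { 'a' }
In T → T T ,: T is followed by ',', add FIRST(',') \ {ε} = { ',' }

Taking the union: FOLLOW(T) = { ',', 'a', 'y' }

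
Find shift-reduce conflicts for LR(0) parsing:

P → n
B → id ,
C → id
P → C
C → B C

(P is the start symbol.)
Yes — I4: [C → id .] vs [B → id . ,]

A shift-reduce conflict occurs when an LR(0) state has both:
  - a complete (reduce) item [A → α .] (dot at the end), and
  - a shift item [B → β . c γ] (dot before a terminal).

Augment with P' → P and build the canonical LR(0) collection (I0 = CLOSURE({[P' → . P]}), then GOTO on every symbol after a dot until no new states appear). It has 8 states:
  I0: { [B → . id ,], [C → . B C], [C → . id], [P → . C], [P → . n], [P' → . P] }  — shift
  I1: { [B → . id ,], [C → . B C], [C → . id], [C → B . C] }  — shift
  I2: { [P → C .] }  — reduce
  I3: { [P' → P .] }  — accept
  I4: { [B → id . ,], [C → id .] }  — shift, reduce
  I5: { [P → n .] }  — reduce
  I6: { [B → id , .] }  — reduce
  I7: { [C → B C .] }  — reduce

I4 contains reduce item [C → id .] and shift item [B → id . ,] — shift-reduce conflict.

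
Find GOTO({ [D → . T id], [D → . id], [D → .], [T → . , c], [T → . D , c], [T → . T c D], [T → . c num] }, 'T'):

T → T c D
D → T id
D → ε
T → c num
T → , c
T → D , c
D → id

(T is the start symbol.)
GOTO(I, 'T') = CLOSURE({ [A → αX.β] : [A → α.Xβ] ∈ I, X = 'T' })

Items with dot before 'T', with the dot advanced:
  [D → . T id] → [D → T . id]
  [T → . T c D] → [T → T . c D]
Closure adds nothing (no advanced item has the dot before a non-terminal).

GOTO = { [D → T . id], [T → T . c D] }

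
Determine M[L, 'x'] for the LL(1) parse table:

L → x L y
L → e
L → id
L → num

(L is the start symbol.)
To find M[L, 'x'], we find productions for L where 'x' is in the predict set (PREDICT(N → α) = (FIRST(α) \ {ε}) ∪ (FOLLOW(N) if α ⇒* ε)).

L → x L y: PREDICT = { 'x' }
  'x' is in predict set, so this production goes in M[L, 'x']
L → e: PREDICT = { 'e' }
L → id: PREDICT = { 'id' }
L → num: PREDICT = { 'num' }

M[L, 'x'] = L → x L y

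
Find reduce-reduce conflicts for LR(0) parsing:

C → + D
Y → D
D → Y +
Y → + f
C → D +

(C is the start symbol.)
Augment with C' → C and build the canonical LR(0) collection (I0 = CLOSURE({[C' → . C]}), then GOTO on every symbol after a dot until no new states appear). It has 10 states:
  I0: { [C → . + D], [C → . D +], [C' → . C], [D → . Y +], [Y → . + f], [Y → . D] }  — shift
  I1: { [C → + . D], [D → . Y +], [Y → + . f], [Y → . + f], [Y → . D] }  — shift
  I2: { [C' → C .] }  — accept
  I3: { [C → D . +], [Y → D .] }  — shift, reduce
  I4: { [D → Y . +] }  — shift
  I5: { [D → Y + .] }  — reduce
  I6: { [C → D + .] }  — reduce
  I7: { [Y → + . f] }  — shift
  I8: { [C → + D .], [Y → D .] }  — 2 reduces
  I9: { [Y → + f .] }  — reduce

I8 contains complete items [C → + D .], [Y → D .] — reduce-reduce conflict.

Answer: Yes — I8: [C → + D .] vs [Y → D .]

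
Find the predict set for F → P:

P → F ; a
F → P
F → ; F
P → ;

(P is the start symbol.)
{ ';' }

PREDICT(F → P) = (FIRST(RHS) \ {ε}) ∪ (FOLLOW(F) if ε ∈ FIRST(RHS), i.e. RHS ⇒* ε)
FIRST(P) = { ';' }
FIRST(P) = { ';' }
ε ∉ FIRST(P), so FOLLOW(F) is not added.
PREDICT(F → P) = { ';' }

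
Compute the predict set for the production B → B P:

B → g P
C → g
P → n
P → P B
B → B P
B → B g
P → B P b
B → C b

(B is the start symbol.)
{ 'g' }

PREDICT(B → B P) = (FIRST(RHS) \ {ε}) ∪ (FOLLOW(B) if ε ∈ FIRST(RHS), i.e. RHS ⇒* ε)
FIRST(B) = { 'g' }
FIRST(B P) = { 'g' }
ε ∉ FIRST(B P), so FOLLOW(B) is not added.
PREDICT(B → B P) = { 'g' }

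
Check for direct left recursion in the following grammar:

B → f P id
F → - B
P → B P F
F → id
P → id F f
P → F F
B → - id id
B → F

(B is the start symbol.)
Direct left recursion occurs when N → N α for some non-terminal N (the right-hand side begins with the left-hand side itself).

B → f P id: starts with f
F → - B: starts with '-'
P → B P F: starts with B
F → id: starts with id
P → id F f: starts with id
P → F F: starts with F
B → - id id: starts with '-'
B → F: starts with F

No direct left recursion found.

Answer: No direct left recursion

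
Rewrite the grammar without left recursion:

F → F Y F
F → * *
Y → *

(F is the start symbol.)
F → * * F'
F' → Y F F'
F' → ε
Y → *

F is directly left-recursive. The standard transformation for
  A → A α₁ | ... | A α_m | β₁ | ... | β_n
is
  A  → β₁ A' | ... | β_n A'
  A' → α₁ A' | ... | α_m A' | ε

F → * * becomes F → * * F'
F → F Y F becomes F' → Y F F'
Add F' → ε

Productions for other non-terminals are unchanged:
  Y → *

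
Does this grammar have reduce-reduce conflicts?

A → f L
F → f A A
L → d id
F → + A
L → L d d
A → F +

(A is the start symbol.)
A reduce-reduce conflict occurs when an LR(0) state has two complete items [A → α .] and [B → β .] — both call for a reduction, and with no lookahead the parser cannot choose between them.

Augment with A' → A and build the canonical LR(0) collection (I0 = CLOSURE({[A' → . A]}), then GOTO on every symbol after a dot until no new states appear). It has 14 states:
  I0: { [A → . F +], [A → . f L], [A' → . A], [F → . + A], [F → . f A A] }  — shift
  I1: { [A → . F +], [A → . f L], [F → + . A], [F → . + A], [F → . f A A] }  — shift
  I2: { [A' → A .] }  — accept
  I3: { [A → F . +] }  — shift
  I4: { [A → . F +], [A → . f L], [A → f . L], [F → . + A], [F → . f A A], [F → f . A A], [L → . L d d], [L → . d id] }  — shift
  I5: { [A → . F +], [A → . f L], [F → . + A], [F → . f A A], [F → f A . A] }  — shift
  I6: { [A → f L .], [L → L . d d] }  — shift, reduce
  I7: { [L → d . id] }  — shift
  I8: { [L → d id .] }  — reduce
  I9: { [L → L d . d] }  — shift
  I10: { [L → L d d .] }  — reduce
  I11: { [F → f A A .] }  — reduce
  I12: { [A → F + .] }  — reduce
  I13: { [F → + A .] }  — reduce

No state contains more than one complete item.

Answer: No reduce-reduce conflicts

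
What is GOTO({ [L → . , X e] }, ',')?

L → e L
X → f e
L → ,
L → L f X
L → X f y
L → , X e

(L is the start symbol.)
{ [L → , . X e], [X → . f e] }

GOTO(I, ',') = CLOSURE({ [A → αX.β] : [A → α.Xβ] ∈ I, X = ',' })

Items with dot before ',', with the dot advanced:
  [L → . , X e] → [L → , . X e]
Closure of the advanced items:
  [L → , . X e] has the dot before X: add [X → . f e]

GOTO = { [L → , . X e], [X → . f e] }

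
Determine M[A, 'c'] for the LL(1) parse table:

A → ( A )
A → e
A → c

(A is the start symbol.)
To find M[A, 'c'], we find productions for A where 'c' is in the predict set (PREDICT(N → α) = (FIRST(α) \ {ε}) ∪ (FOLLOW(N) if α ⇒* ε)).

A → ( A ): PREDICT = { '(' }
A → e: PREDICT = { 'e' }
A → c: PREDICT = { 'c' }
  'c' is in predict set, so this production goes in M[A, 'c']

M[A, 'c'] = A → c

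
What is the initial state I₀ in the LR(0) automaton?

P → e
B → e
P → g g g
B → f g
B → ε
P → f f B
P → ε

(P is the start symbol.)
{ [P → . e], [P → . f f B], [P → . g g g], [P → .], [P' → . P] }

First, augment the grammar with P' → P
I₀ = CLOSURE({ [P' → . P] }):
  [P' → . P] has the dot before P: add [P → . e], [P → . g g g], [P → . f f B], [P → .]
No further items can be added.

I₀ = { [P → . e], [P → . f f B], [P → . g g g], [P → .], [P' → . P] }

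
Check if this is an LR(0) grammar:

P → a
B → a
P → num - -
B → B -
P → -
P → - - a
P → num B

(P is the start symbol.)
Augment with P' → P and build the canonical LR(0) collection (I0 = CLOSURE({[P' → . P]}), then GOTO on every symbol after a dot until no new states appear). It has 12 states:
  I0: { [P → . - - a], [P → . -], [P → . a], [P → . num - -], [P → . num B], [P' → . P] }  — shift
  I1: { [P → - . - a], [P → - .] }  — shift, reduce
  I2: { [P' → P .] }  — accept
  I3: { [P → a .] }  — reduce
  I4: { [B → . B -], [B → . a], [P → num . - -], [P → num . B] }  — shift
  I5: { [P → num - . -] }  — shift
  I6: { [B → B . -], [P → num B .] }  — shift, reduce
  I7: { [B → a .] }  — reduce
  I8: { [B → B - .] }  — reduce
  I9: { [P → num - - .] }  — reduce
  I10: { [P → - - . a] }  — shift
  I11: { [P → - - a .] }  — reduce

Conflict in state I1:
  Shift-reduce conflict between [P → - .] and [P → - . - a]
So the grammar is NOT LR(0).

Answer: No. Shift-reduce conflict between [P → - .] and [P → - . - a]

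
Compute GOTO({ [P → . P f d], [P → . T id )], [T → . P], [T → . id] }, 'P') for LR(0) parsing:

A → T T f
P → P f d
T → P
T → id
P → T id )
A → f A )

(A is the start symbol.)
{ [P → P . f d], [T → P .] }

GOTO(I, 'P') = CLOSURE({ [A → αX.β] : [A → α.Xβ] ∈ I, X = 'P' })

Items with dot before 'P', with the dot advanced:
  [P → . P f d] → [P → P . f d]
  [T → . P] → [T → P .]
Closure adds nothing (no advanced item has the dot before a non-terminal).

GOTO = { [P → P . f d], [T → P .] }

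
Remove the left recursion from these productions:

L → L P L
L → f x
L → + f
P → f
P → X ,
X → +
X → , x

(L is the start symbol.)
L → f x L'
L → + f L'
L' → P L L'
L' → ε
P → f
P → X ,
X → +
X → , x

L is directly left-recursive. The standard transformation for
  A → A α₁ | ... | A α_m | β₁ | ... | β_n
is
  A  → β₁ A' | ... | β_n A'
  A' → α₁ A' | ... | α_m A' | ε

L → f x becomes L → f x L'
L → + f becomes L → + f L'
L → L P L becomes L' → P L L'
Add L' → ε

Productions for other non-terminals are unchanged:
  P → f
  P → X ,
  X → +
  X → , x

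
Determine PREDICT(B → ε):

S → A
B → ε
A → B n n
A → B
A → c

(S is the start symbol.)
{ $, 'n' }

PREDICT(B → ε) = (FIRST(RHS) \ {ε}) ∪ (FOLLOW(B) if ε ∈ FIRST(RHS), i.e. RHS ⇒* ε)
The right-hand side is ε (FIRST(ε) = { ε }), so the predict set is FOLLOW(B) = { $, 'n' }
PREDICT(B → ε) = { $, 'n' }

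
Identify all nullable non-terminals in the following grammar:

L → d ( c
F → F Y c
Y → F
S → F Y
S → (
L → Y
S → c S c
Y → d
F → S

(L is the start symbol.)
There are no ε-productions, so no non-terminal can derive ε.
No non-terminals are nullable.

Answer: None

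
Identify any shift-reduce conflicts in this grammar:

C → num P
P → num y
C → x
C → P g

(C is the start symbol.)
No shift-reduce conflicts

A shift-reduce conflict occurs when an LR(0) state has both:
  - a complete (reduce) item [A → α .] (dot at the end), and
  - a shift item [B → β . c γ] (dot before a terminal).

Augment with C' → C and build the canonical LR(0) collection (I0 = CLOSURE({[C' → . C]}), then GOTO on every symbol after a dot until no new states appear). It has 9 states:
  I0: { [C → . P g], [C → . num P], [C → . x], [C' → . C], [P → . num y] }  — shift
  I1: { [C' → C .] }  — accept
  I2: { [C → P . g] }  — shift
  I3: { [C → num . P], [P → . num y], [P → num . y] }  — shift
  I4: { [C → x .] }  — reduce
  I5: { [C → num P .] }  — reduce
  I6: { [P → num . y] }  — shift
  I7: { [P → num y .] }  — reduce
  I8: { [C → P g .] }  — reduce

No state contains both a complete item and a shift item.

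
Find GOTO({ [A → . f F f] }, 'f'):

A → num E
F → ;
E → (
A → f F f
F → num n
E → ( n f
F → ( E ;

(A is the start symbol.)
GOTO(I, 'f') = CLOSURE({ [A → αX.β] : [A → α.Xβ] ∈ I, X = 'f' })

Items with dot before 'f', with the dot advanced:
  [A → . f F f] → [A → f . F f]
Closure of the advanced items:
  [A → f . F f] has the dot before F: add [F → . ;], [F → . num n], [F → . ( E ;]

GOTO = { [A → f . F f], [F → . ( E ;], [F → . ;], [F → . num n] }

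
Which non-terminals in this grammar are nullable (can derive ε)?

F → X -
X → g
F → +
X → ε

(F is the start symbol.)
A non-terminal is nullable if it can derive ε (the empty string): either it has an ε-production, or it has a production whose right-hand side consists entirely of nullable non-terminals.

ε-productions: X → ε
So X is immediately nullable.
No further non-terminal can be added: every production for the remaining non-terminals contains a terminal or a non-nullable non-terminal.
Nullable = { 'X' }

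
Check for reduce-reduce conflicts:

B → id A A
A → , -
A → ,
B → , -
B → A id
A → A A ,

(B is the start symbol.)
A reduce-reduce conflict occurs when an LR(0) state has two complete items [A → α .] and [B → β .] — both call for a reduction, and with no lookahead the parser cannot choose between them.

Augment with B' → B and build the canonical LR(0) collection (I0 = CLOSURE({[B' → . B]}), then GOTO on every symbol after a dot until no new states appear). It has 13 states:
  I0: { [A → . , -], [A → . ,], [A → . A A ,], [B → . , -], [B → . A id], [B → . id A A], [B' → . B] }  — shift
  I1: { [A → , . -], [A → , .], [B → , . -] }  — shift, reduce
  I2: { [A → . , -], [A → . ,], [A → . A A ,], [A → A . A ,], [B → A . id] }  — shift
  I3: { [B' → B .] }  — accept
  I4: { [A → . , -], [A → . ,], [A → . A A ,], [B → id . A A] }  — shift
  I5: { [A → , . -], [A → , .] }  — shift, reduce
  I6: { [A → . , -], [A → . ,], [A → . A A ,], [A → A . A ,], [B → id A . A] }  — shift
  I7: { [A → . , -], [A → . ,], [A → . A A ,], [A → A . A ,], [A → A A . ,], [B → id A A .] }  — shift, reduce
  I8: { [A → , . -], [A → , .], [A → A A , .] }  — shift, 2 reduces
  I9: { [A → . , -], [A → . ,], [A → . A A ,], [A → A . A ,], [A → A A . ,] }  — shift
  I10: { [A → , - .] }  — reduce
  I11: { [B → A id .] }  — reduce
  I12: { [A → , - .], [B → , - .] }  — 2 reduces

I8 contains complete items [A → , .], [A → A A , .] — reduce-reduce conflict.
I12 contains complete items [A → , - .], [B → , - .] — reduce-reduce conflict.

Answer: Yes — I8: [A → , .] vs [A → A A , .]; I12: [A → , - .] vs [B → , - .]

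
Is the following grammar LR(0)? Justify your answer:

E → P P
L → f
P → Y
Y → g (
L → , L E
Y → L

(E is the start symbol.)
Yes, the grammar is LR(0)

A grammar is LR(0) if no state in the canonical LR(0) collection has:
  - both a shift item (dot before a terminal) and a complete item (shift-reduce conflict), or
  - two or more complete items (reduce-reduce conflict; the accept item [E' → E .] counts as a complete item here).

Augment with E' → E and build the canonical LR(0) collection (I0 = CLOSURE({[E' → . E]}), then GOTO on every symbol after a dot until no new states appear). It has 12 states:
  I0: { [E → . P P], [E' → . E], [L → . , L E], [L → . f], [P → . Y], [Y → . L], [Y → . g (] }  — shift
  I1: { [L → , . L E], [L → . , L E], [L → . f] }  — shift
  I2: { [E' → E .] }  — accept
  I3: { [Y → L .] }  — reduce
  I4: { [E → P . P], [L → . , L E], [L → . f], [P → . Y], [Y → . L], [Y → . g (] }  — shift
  I5: { [P → Y .] }  — reduce
  I6: { [L → f .] }  — reduce
  I7: { [Y → g . (] }  — shift
  I8: { [Y → g ( .] }  — reduce
  I9: { [E → P P .] }  — reduce
  I10: { [E → . P P], [L → , L . E], [L → . , L E], [L → . f], [P → . Y], [Y → . L], [Y → . g (] }  — shift
  I11: { [L → , L E .] }  — reduce

Every state is either a pure shift/goto state or contains exactly one complete item and nothing to shift — no conflicts. The grammar is LR(0).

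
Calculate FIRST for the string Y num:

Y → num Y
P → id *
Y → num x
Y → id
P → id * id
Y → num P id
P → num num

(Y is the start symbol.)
{ 'id', 'num' }

FIRST sets of the non-terminals involved (from the grammar, by fixed-point iteration):
  FIRST(Y) = { 'id', 'num' }

To compute FIRST(Y num), process the symbols left to right:
Symbol Y is a non-terminal. Add FIRST(Y) \ {ε} = { 'id', 'num' }
Y is not nullable (ε ∉ FIRST(Y)), so stop here.
FIRST(Y num) = { 'id', 'num' }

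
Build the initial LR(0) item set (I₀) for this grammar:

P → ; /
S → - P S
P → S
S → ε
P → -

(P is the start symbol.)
First, augment the grammar with P' → P
I₀ = CLOSURE({ [P' → . P] }):
  [P' → . P] has the dot before P: add [P → . ; /], [P → . S], [P → . -]
  [P → . S] has the dot before S: add [S → . - P S], [S → .]
No further items can be added.

I₀ = { [P → . -], [P → . ; /], [P → . S], [P' → . P], [S → . - P S], [S → .] }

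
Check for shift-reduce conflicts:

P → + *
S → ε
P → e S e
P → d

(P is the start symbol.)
Augment with P' → P and build the canonical LR(0) collection (I0 = CLOSURE({[P' → . P]}), then GOTO on every symbol after a dot until no new states appear). It has 8 states:
  I0: { [P → . + *], [P → . d], [P → . e S e], [P' → . P] }  — shift
  I1: { [P → + . *] }  — shift
  I2: { [P' → P .] }  — accept
  I3: { [P → d .] }  — reduce
  I4: { [P → e . S e], [S → .] }  — reduce
  I5: { [P → e S . e] }  — shift
  I6: { [P → e S e .] }  — reduce
  I7: { [P → + * .] }  — reduce

No state contains both a complete item and a shift item.

Answer: No shift-reduce conflicts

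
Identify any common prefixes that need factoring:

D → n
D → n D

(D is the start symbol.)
Yes, D has productions with common prefix 'n'

Left-factoring is needed when two productions for the same non-terminal
share a common prefix on the right-hand side.

Productions for D:
  D → n
  D → n D

Found common prefix 'n' in productions for D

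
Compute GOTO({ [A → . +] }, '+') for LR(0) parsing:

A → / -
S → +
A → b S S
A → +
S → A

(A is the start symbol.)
{ [A → + .] }

GOTO(I, '+') = CLOSURE({ [A → αX.β] : [A → α.Xβ] ∈ I, X = '+' })

Items with dot before '+', with the dot advanced:
  [A → . +] → [A → + .]
Closure adds nothing (no advanced item has the dot before a non-terminal).

GOTO = { [A → + .] }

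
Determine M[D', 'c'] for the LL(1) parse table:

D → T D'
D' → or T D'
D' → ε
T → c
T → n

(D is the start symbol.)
Empty (error entry)

To find M[D', 'c'], we find productions for D' where 'c' is in the predict set (PREDICT(N → α) = (FIRST(α) \ {ε}) ∪ (FOLLOW(N) if α ⇒* ε)).

Relevant sets:
  FOLLOW(D') = { $ }

D' → or T D': PREDICT = { 'or' }
D' → ε: PREDICT = { $ }

M[D', 'c'] is empty (no production applies)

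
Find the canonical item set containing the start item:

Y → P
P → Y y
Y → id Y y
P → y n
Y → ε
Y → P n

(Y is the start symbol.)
{ [P → . Y y], [P → . y n], [Y → . P n], [Y → . P], [Y → . id Y y], [Y → .], [Y' → . Y] }

First, augment the grammar with Y' → Y
I₀ = CLOSURE({ [Y' → . Y] }):
  [Y' → . Y] has the dot before Y: add [Y → . P], [Y → . id Y y], [Y → .], [Y → . P n]
  [Y → . P] has the dot before P: add [P → . Y y], [P → . y n]
No further items can be added.

I₀ = { [P → . Y y], [P → . y n], [Y → . P n], [Y → . P], [Y → . id Y y], [Y → .], [Y' → . Y] }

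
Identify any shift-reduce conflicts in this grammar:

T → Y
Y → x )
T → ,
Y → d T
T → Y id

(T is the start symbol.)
Augment with T' → T and build the canonical LR(0) collection (I0 = CLOSURE({[T' → . T]}), then GOTO on every symbol after a dot until no new states appear). It has 9 states:
  I0: { [T → . ,], [T → . Y id], [T → . Y], [T' → . T], [Y → . d T], [Y → . x )] }  — shift
  I1: { [T → , .] }  — reduce
  I2: { [T' → T .] }  — accept
  I3: { [T → Y . id], [T → Y .] }  — shift, reduce
  I4: { [T → . ,], [T → . Y id], [T → . Y], [Y → . d T], [Y → . x )], [Y → d . T] }  — shift
  I5: { [Y → x . )] }  — shift
  I6: { [Y → x ) .] }  — reduce
  I7: { [Y → d T .] }  — reduce
  I8: { [T → Y id .] }  — reduce

I3 contains reduce item [T → Y .] and shift item [T → Y . id] — shift-reduce conflict.

Answer: Yes — I3: [T → Y .] vs [T → Y . id]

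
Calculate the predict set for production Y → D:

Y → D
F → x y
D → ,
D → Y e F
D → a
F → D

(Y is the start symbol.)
{ ',', 'a' }

PREDICT(Y → D) = (FIRST(RHS) \ {ε}) ∪ (FOLLOW(Y) if ε ∈ FIRST(RHS), i.e. RHS ⇒* ε)
FIRST(D) = { ',', 'a' }
FIRST(D) = { ',', 'a' }
ε ∉ FIRST(D), so FOLLOW(Y) is not added.
PREDICT(Y → D) = { ',', 'a' }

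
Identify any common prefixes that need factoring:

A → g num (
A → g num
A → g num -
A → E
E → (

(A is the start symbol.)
Yes, A has productions with common prefix 'g num'

Left-factoring is needed when two productions for the same non-terminal
share a common prefix on the right-hand side.

Productions for A:
  A → g num (
  A → g num
  A → g num -
  A → E

Found common prefix 'g num' in productions for A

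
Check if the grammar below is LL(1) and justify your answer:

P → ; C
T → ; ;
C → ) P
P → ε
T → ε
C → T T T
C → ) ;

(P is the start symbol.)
Relevant sets:
  FIRST(T) = { ';', ε }
  FOLLOW(P) = { $ }
  FOLLOW(T) = { $, ';' }
  FOLLOW(C) = { $ }

For P:
  PREDICT(P → ';' C) = { ';' }
  PREDICT(P → ε) = { $ }
For T:
  PREDICT(T → ';' ';') = { ';' }
  PREDICT(T → ε) = { $, ';' }
For C:
  PREDICT(C → ')' P) = { ')' }
  PREDICT(C → T T T) = { $, ';' }
  PREDICT(C → ')' ';') = { ')' }

Conflict found: Predict set conflict for T: { ';' }
The grammar is NOT LL(1).

Answer: No. Predict set conflict for T: { ';' }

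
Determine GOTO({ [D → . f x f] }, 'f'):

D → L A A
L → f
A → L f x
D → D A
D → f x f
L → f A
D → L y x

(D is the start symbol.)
GOTO(I, 'f') = CLOSURE({ [A → αX.β] : [A → α.Xβ] ∈ I, X = 'f' })

Items with dot before 'f', with the dot advanced:
  [D → . f x f] → [D → f . x f]
Closure adds nothing (no advanced item has the dot before a non-terminal).

GOTO = { [D → f . x f] }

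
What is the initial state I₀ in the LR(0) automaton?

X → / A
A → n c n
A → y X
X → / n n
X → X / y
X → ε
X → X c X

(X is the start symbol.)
First, augment the grammar with X' → X
I₀ = CLOSURE({ [X' → . X] }):
  [X' → . X] has the dot before X: add [X → . / A], [X → . / n n], [X → . X / y], [X → .], [X → . X c X]
No further items can be added.

I₀ = { [X → . / A], [X → . / n n], [X → . X / y], [X → . X c X], [X → .], [X' → . X] }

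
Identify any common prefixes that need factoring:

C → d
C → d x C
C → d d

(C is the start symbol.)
Yes, C has productions with common prefix 'd'

Left-factoring is needed when two productions for the same non-terminal
share a common prefix on the right-hand side.

Productions for C:
  C → d
  C → d x C
  C → d d

Found common prefix 'd' in productions for C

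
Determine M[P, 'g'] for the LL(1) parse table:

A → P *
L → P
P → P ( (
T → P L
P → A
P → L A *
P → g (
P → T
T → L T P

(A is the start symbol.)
To find M[P, 'g'], we find productions for P where 'g' is in the predict set (PREDICT(N → α) = (FIRST(α) \ {ε}) ∪ (FOLLOW(N) if α ⇒* ε)).

Relevant sets:
  FIRST(P) = { 'g' }
  FIRST(A) = { 'g' }
  FIRST(L) = { 'g' }
  FIRST(T) = { 'g' }

P → P ( (: PREDICT = { 'g' }
  'g' is in predict set, so this production goes in M[P, 'g']
P → A: PREDICT = { 'g' }
  'g' is in predict set, so this production goes in M[P, 'g']
P → L A *: PREDICT = { 'g' }
  'g' is in predict set, so this production goes in M[P, 'g']
P → g (: PREDICT = { 'g' }
  'g' is in predict set, so this production goes in M[P, 'g']
P → T: PREDICT = { 'g' }
  'g' is in predict set, so this production goes in M[P, 'g']

M[P, 'g'] = P → P ( (, P → A, P → L A *, P → g (, P → T  (a multiply-defined cell — the grammar is not LL(1))

Answer: P → P ( (, P → A, P → L A *, P → g (, P → T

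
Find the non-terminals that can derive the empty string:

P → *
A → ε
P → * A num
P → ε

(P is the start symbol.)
{ 'A', 'P' }

A non-terminal is nullable if it can derive ε (the empty string): either it has an ε-production, or it has a production whose right-hand side consists entirely of nullable non-terminals.

ε-productions: A → ε, P → ε
So A, P are immediately nullable.
Every non-terminal is now nullable.
Nullable = { 'A', 'P' }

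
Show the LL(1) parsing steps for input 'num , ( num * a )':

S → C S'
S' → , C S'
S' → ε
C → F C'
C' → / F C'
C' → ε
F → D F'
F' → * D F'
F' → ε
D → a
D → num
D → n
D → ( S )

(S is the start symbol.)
LL(1) parsing maintains a stack (initially the start symbol over $) and the input. At each step: if the stack top is a terminal, match it against the current input token; if it is a non-terminal N, replace it with the RHS of M[N, lookahead] (the unique production whose predict set contains the lookahead).

Stack is shown with the top on the left.

Stack                      Input                Action
------------------------------------------------------
S $                        num , ( num * a ) $  output S → C S'
C S' $                     num , ( num * a ) $  output C → F C'
F C' S' $                  num , ( num * a ) $  output F → D F'
D F' C' S' $               num , ( num * a ) $  output D → num
num F' C' S' $             num , ( num * a ) $  match 'num'
F' C' S' $                 , ( num * a ) $      output F' → ε
C' S' $                    , ( num * a ) $      output C' → ε
S' $                       , ( num * a ) $      output S' → , C S'
, C S' $                   , ( num * a ) $      match ','
C S' $                     ( num * a ) $        output C → F C'
F C' S' $                  ( num * a ) $        output F → D F'
D F' C' S' $               ( num * a ) $        output D → ( S )
( S ) F' C' S' $           ( num * a ) $        match '('
S ) F' C' S' $             num * a ) $          output S → C S'
C S' ) F' C' S' $          num * a ) $          output C → F C'
F C' S' ) F' C' S' $       num * a ) $          output F → D F'
D F' C' S' ) F' C' S' $    num * a ) $          output D → num
num F' C' S' ) F' C' S' $  num * a ) $          match 'num'
F' C' S' ) F' C' S' $      * a ) $              output F' → * D F'
* D F' C' S' ) F' C' S' $  * a ) $              match '*'
D F' C' S' ) F' C' S' $    a ) $                output D → a
a F' C' S' ) F' C' S' $    a ) $                match 'a'
F' C' S' ) F' C' S' $      ) $                  output F' → ε
C' S' ) F' C' S' $         ) $                  output C' → ε
S' ) F' C' S' $            ) $                  output S' → ε
) F' C' S' $               ) $                  match ')'
F' C' S' $                 $                    output F' → ε
C' S' $                    $                    output C' → ε
S' $                       $                    output S' → ε
$                          $                    accept

The string is accepted.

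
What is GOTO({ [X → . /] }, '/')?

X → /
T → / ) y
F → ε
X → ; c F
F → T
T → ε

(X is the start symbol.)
{ [X → / .] }

GOTO(I, '/') = CLOSURE({ [A → αX.β] : [A → α.Xβ] ∈ I, X = '/' })

Items with dot before '/', with the dot advanced:
  [X → . /] → [X → / .]
Closure adds nothing (no advanced item has the dot before a non-terminal).

GOTO = { [X → / .] }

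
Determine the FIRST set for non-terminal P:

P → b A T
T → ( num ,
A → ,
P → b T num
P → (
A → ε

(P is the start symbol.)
{ '(', 'b' }

To compute FIRST(P), examine every production with P on the left-hand side, reading each right-hand side left to right until a non-nullable symbol is reached.

From P → b A T:
  - b is a terminal: add 'b' and stop
From P → b T num:
  - b is a terminal: add 'b' and stop
From P → (:
  - '(' is a terminal: add '(' and stop

Collecting: FIRST(P) = { '(', 'b' }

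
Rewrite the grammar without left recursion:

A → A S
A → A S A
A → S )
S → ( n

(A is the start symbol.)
A → S ) A'
A' → S A'
A' → S A A'
A' → ε
S → ( n

A is directly left-recursive. The standard transformation for
  A → A α₁ | ... | A α_m | β₁ | ... | β_n
is
  A  → β₁ A' | ... | β_n A'
  A' → α₁ A' | ... | α_m A' | ε

A → S ) becomes A → S ) A'
A → A S becomes A' → S A'
A → A S A becomes A' → S A A'
Add A' → ε

Productions for other non-terminals are unchanged:
  S → ( n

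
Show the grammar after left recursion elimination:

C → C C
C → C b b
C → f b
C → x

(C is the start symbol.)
C → f b C'
C → x C'
C' → C C'
C' → b b C'
C' → ε

C is directly left-recursive. The standard transformation for
  A → A α₁ | ... | A α_m | β₁ | ... | β_n
is
  A  → β₁ A' | ... | β_n A'
  A' → α₁ A' | ... | α_m A' | ε

C → f b becomes C → f b C'
C → x becomes C → x C'
C → C C becomes C' → C C'
C → C b b becomes C' → b b C'
Add C' → ε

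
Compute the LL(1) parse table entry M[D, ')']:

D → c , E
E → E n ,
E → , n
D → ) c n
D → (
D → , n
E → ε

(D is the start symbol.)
D → ) c n

To find M[D, ')'], we find productions for D where ')' is in the predict set (PREDICT(N → α) = (FIRST(α) \ {ε}) ∪ (FOLLOW(N) if α ⇒* ε)).

D → c , E: PREDICT = { 'c' }
D → ) c n: PREDICT = { ')' }
  ')' is in predict set, so this production goes in M[D, ')']
D → (: PREDICT = { '(' }
D → , n: PREDICT = { ',' }

M[D, ')'] = D → ) c n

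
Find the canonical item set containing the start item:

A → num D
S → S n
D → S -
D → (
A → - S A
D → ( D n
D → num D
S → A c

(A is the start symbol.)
{ [A → . - S A], [A → . num D], [A' → . A] }

First, augment the grammar with A' → A
I₀ = CLOSURE({ [A' → . A] }):
  [A' → . A] has the dot before A: add [A → . num D], [A → . - S A]
No further items can be added.

I₀ = { [A → . - S A], [A → . num D], [A' → . A] }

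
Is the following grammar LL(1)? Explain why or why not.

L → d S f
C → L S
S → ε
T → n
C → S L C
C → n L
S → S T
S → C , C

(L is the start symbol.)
Relevant sets:
  FIRST(L) = { 'd' }
  FIRST(S) = { 'd', 'n', ε }
  FIRST(T) = { 'n' }
  FIRST(C) = { 'd', 'n' }
  FOLLOW(S) = { ',', 'd', 'f', 'n' }

For C:
  PREDICT(C → L S) = { 'd' }
  PREDICT(C → S L C) = { 'd', 'n' }
  PREDICT(C → n L) = { 'n' }
For S:
  PREDICT(S → ε) = { ',', 'd', 'f', 'n' }
  PREDICT(S → S T) = { 'd', 'n' }
  PREDICT(S → C ',' C) = { 'd', 'n' }
L, T have a single production, so nothing to check there.

Conflict found: Predict set conflict for C: { 'd' }
The grammar is NOT LL(1).

Answer: No. Predict set conflict for C: { 'd' }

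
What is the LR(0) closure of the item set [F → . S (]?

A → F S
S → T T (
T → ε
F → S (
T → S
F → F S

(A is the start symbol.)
Start with: [F → . S (]
  [F → . S (] has the dot before S: add [S → . T T (]
  [S → . T T (] has the dot before T: add [T → .], [T → . S]
No further items can be added.

CLOSURE = { [F → . S (], [S → . T T (], [T → . S], [T → .] }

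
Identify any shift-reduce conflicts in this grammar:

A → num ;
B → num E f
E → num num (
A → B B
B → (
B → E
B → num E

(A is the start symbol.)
Augment with A' → A and build the canonical LR(0) collection (I0 = CLOSURE({[A' → . A]}), then GOTO on every symbol after a dot until no new states appear). It has 14 states:
  I0: { [A → . B B], [A → . num ;], [A' → . A], [B → . (], [B → . E], [B → . num E f], [B → . num E], [E → . num num (] }  — shift
  I1: { [B → ( .] }  — reduce
  I2: { [A' → A .] }  — accept
  I3: { [A → B . B], [B → . (], [B → . E], [B → . num E f], [B → . num E], [E → . num num (] }  — shift
  I4: { [B → E .] }  — reduce
  I5: { [A → num . ;], [B → num . E f], [B → num . E], [E → . num num (], [E → num . num (] }  — shift
  I6: { [A → num ; .] }  — reduce
  I7: { [B → num E . f], [B → num E .] }  — shift, reduce
  I8: { [E → num . num (], [E → num num . (] }  — shift
  I9: { [E → num num ( .] }  — reduce
  I10: { [E → num num . (] }  — shift
  I11: { [B → num E f .] }  — reduce
  I12: { [A → B B .] }  — reduce
  I13: { [B → num . E f], [B → num . E], [E → . num num (], [E → num . num (] }  — shift

I7 contains reduce item [B → num E .] and shift item [B → num E . f] — shift-reduce conflict.

Answer: Yes — I7: [B → num E .] vs [B → num E . f]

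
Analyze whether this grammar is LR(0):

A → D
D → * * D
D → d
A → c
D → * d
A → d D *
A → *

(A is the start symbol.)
A grammar is LR(0) if no state in the canonical LR(0) collection has:
  - both a shift item (dot before a terminal) and a complete item (shift-reduce conflict), or
  - two or more complete items (reduce-reduce conflict; the accept item [A' → A .] counts as a complete item here).

Augment with A' → A and build the canonical LR(0) collection (I0 = CLOSURE({[A' → . A]}), then GOTO on every symbol after a dot until no new states appear). It has 13 states:
  I0: { [A → . *], [A → . D], [A → . c], [A → . d D *], [A' → . A], [D → . * * D], [D → . * d], [D → . d] }  — shift
  I1: { [A → * .], [D → * . * D], [D → * . d] }  — shift, reduce
  I2: { [A' → A .] }  — accept
  I3: { [A → D .] }  — reduce
  I4: { [A → c .] }  — reduce
  I5: { [A → d . D *], [D → . * * D], [D → . * d], [D → . d], [D → d .] }  — shift, reduce
  I6: { [D → * . * D], [D → * . d] }  — shift
  I7: { [A → d D . *] }  — shift
  I8: { [D → d .] }  — reduce
  I9: { [A → d D * .] }  — reduce
  I10: { [D → * * . D], [D → . * * D], [D → . * d], [D → . d] }  — shift
  I11: { [D → * d .] }  — reduce
  I12: { [D → * * D .] }  — reduce

Conflict in state I1:
  Shift-reduce conflict between [A → * .] and [D → * . * D]
So the grammar is NOT LR(0).

Answer: No. Shift-reduce conflict between [A → * .] and [D → * . * D]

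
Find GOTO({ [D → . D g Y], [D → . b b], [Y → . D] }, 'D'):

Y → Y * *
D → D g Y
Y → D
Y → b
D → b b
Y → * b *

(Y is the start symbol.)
{ [D → D . g Y], [Y → D .] }

GOTO(I, 'D') = CLOSURE({ [A → αX.β] : [A → α.Xβ] ∈ I, X = 'D' })

Items with dot before 'D', with the dot advanced:
  [D → . D g Y] → [D → D . g Y]
  [Y → . D] → [Y → D .]
Closure adds nothing (no advanced item has the dot before a non-terminal).

GOTO = { [D → D . g Y], [Y → D .] }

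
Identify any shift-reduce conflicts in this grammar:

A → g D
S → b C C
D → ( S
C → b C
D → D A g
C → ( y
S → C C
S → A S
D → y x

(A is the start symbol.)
Yes — I4: [A → g D .] vs [A → . g D]; I14: [C → b C .] vs [C → . ( y]

A shift-reduce conflict occurs when an LR(0) state has both:
  - a complete (reduce) item [A → α .] (dot at the end), and
  - a shift item [B → β . c γ] (dot before a terminal).

Augment with A' → A and build the canonical LR(0) collection (I0 = CLOSURE({[A' → . A]}), then GOTO on every symbol after a dot until no new states appear). It has 21 states:
  I0: { [A → . g D], [A' → . A] }  — shift
  I1: { [A' → A .] }  — accept
  I2: { [A → g . D], [D → . ( S], [D → . D A g], [D → . y x] }  — shift
  I3: { [A → . g D], [C → . ( y], [C → . b C], [D → ( . S], [S → . A S], [S → . C C], [S → . b C C] }  — shift
  I4: { [A → . g D], [A → g D .], [D → D . A g] }  — shift, reduce
  I5: { [D → y . x] }  — shift
  I6: { [D → y x .] }  — reduce
  I7: { [D → D A . g] }  — shift
  I8: { [D → D A g .] }  — reduce
  I9: { [C → ( . y] }  — shift
  I10: { [A → . g D], [C → . ( y], [C → . b C], [S → . A S], [S → . C C], [S → . b C C], [S → A . S] }  — shift
  I11: { [C → . ( y], [C → . b C], [S → C . C] }  — shift
  I12: { [D → ( S .] }  — reduce
  I13: { [C → . ( y], [C → . b C], [C → b . C], [S → b . C C] }  — shift
  I14: { [C → . ( y], [C → . b C], [C → b C .], [S → b C . C] }  — shift, reduce
  I15: { [C → . ( y], [C → . b C], [C → b . C] }  — shift
  I16: { [C → b C .] }  — reduce
  I17: { [S → b C C .] }  — reduce
  I18: { [S → C C .] }  — reduce
  I19: { [S → A S .] }  — reduce
  I20: { [C → ( y .] }  — reduce

I4 contains reduce item [A → g D .] and shift item [A → . g D] — shift-reduce conflict.
I14 contains reduce item [C → b C .] and shift items [C → . ( y], [C → . b C] — shift-reduce conflict.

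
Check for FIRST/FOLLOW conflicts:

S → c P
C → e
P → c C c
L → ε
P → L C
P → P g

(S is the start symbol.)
No FIRST/FOLLOW conflicts.

A FIRST/FOLLOW conflict occurs when a non-terminal N has a nullable alternative N → β (β ⇒* ε) and another alternative N → α with FIRST(α) ∩ FOLLOW(N) ≠ ∅: on such a lookahead the parser cannot decide between expanding α and letting N vanish via β.

Nullable non-terminals: L.
L has a nullable alternative but only one production, so nothing to check.

C, P, S have no nullable alternative, so no FIRST/FOLLOW check is needed there.

No FIRST/FOLLOW conflicts found.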